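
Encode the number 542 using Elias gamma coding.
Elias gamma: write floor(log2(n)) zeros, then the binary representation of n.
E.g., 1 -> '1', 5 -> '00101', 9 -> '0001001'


num_bits = floor(log2(542)) + 1 = 10
leading_zeros = num_bits - 1 = 9
binary(542) = 1000011110

Elias gamma(542) = '000000000' + '1000011110' = 0000000001000011110 (19 bits)


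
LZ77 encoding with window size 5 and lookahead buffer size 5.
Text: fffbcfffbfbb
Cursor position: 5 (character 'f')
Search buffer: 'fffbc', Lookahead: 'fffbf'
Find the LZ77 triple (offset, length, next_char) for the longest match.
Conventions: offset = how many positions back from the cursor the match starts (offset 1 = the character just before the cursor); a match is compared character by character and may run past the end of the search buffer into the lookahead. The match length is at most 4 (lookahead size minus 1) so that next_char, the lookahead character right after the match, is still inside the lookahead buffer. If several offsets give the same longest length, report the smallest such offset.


Try each offset into the search buffer:
  offset=1 (pos 4, char 'c'): match length 0
  offset=2 (pos 3, char 'b'): match length 0
  offset=3 (pos 2, char 'f'): match length 1
  offset=4 (pos 1, char 'f'): match length 2
  offset=5 (pos 0, char 'f'): match length 4
Longest match has length 4 at offset 5.
next_char = character at position 5 + 4 = 9 -> 'f'

Best match: offset=5, length=4 (matching 'fffb' starting at position 0)
LZ77 triple: (5, 4, 'f')


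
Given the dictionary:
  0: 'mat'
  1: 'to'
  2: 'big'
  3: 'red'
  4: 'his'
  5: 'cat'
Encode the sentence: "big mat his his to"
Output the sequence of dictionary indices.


Look up each word in the dictionary:
  'big' -> 2
  'mat' -> 0
  'his' -> 4
  'his' -> 4
  'to' -> 1

Encoded: [2, 0, 4, 4, 1]


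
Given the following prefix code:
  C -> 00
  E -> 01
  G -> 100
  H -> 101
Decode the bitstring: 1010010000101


Decoding step by step:
Bits 101 -> H
Bits 00 -> C
Bits 100 -> G
Bits 00 -> C
Bits 101 -> H


Decoded message: HCGCH


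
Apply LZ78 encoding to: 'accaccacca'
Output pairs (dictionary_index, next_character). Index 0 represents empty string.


LZ78 encoding steps:
Dictionary: {0: ''}
Step 1: w='' (idx 0), next='a' -> output (0, 'a'), add 'a' as idx 1
Step 2: w='' (idx 0), next='c' -> output (0, 'c'), add 'c' as idx 2
Step 3: w='c' (idx 2), next='a' -> output (2, 'a'), add 'ca' as idx 3
Step 4: w='c' (idx 2), next='c' -> output (2, 'c'), add 'cc' as idx 4
Step 5: w='a' (idx 1), next='c' -> output (1, 'c'), add 'ac' as idx 5
Step 6: w='ca' (idx 3), end of input -> output (3, '')


Encoded: [(0, 'a'), (0, 'c'), (2, 'a'), (2, 'c'), (1, 'c'), (3, '')]


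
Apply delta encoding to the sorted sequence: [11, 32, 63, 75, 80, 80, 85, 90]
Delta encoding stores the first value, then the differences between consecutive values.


First value: 11
Deltas:
  32 - 11 = 21
  63 - 32 = 31
  75 - 63 = 12
  80 - 75 = 5
  80 - 80 = 0
  85 - 80 = 5
  90 - 85 = 5


Delta encoded: [11, 21, 31, 12, 5, 0, 5, 5]


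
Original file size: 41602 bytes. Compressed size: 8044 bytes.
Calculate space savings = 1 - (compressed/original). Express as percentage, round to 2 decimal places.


ratio = compressed/original = 8044/41602 = 0.193356
savings = 1 - ratio = 1 - 0.193356 = 0.806644
as a percentage: 0.806644 * 100 = 80.66%

Space savings = 1 - 8044/41602 = 80.66%


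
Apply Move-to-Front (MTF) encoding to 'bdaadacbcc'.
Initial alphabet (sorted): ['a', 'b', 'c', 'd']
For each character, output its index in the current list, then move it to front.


MTF encoding:
'b': index 1 in ['a', 'b', 'c', 'd'] -> ['b', 'a', 'c', 'd']
'd': index 3 in ['b', 'a', 'c', 'd'] -> ['d', 'b', 'a', 'c']
'a': index 2 in ['d', 'b', 'a', 'c'] -> ['a', 'd', 'b', 'c']
'a': index 0 in ['a', 'd', 'b', 'c'] -> ['a', 'd', 'b', 'c']
'd': index 1 in ['a', 'd', 'b', 'c'] -> ['d', 'a', 'b', 'c']
'a': index 1 in ['d', 'a', 'b', 'c'] -> ['a', 'd', 'b', 'c']
'c': index 3 in ['a', 'd', 'b', 'c'] -> ['c', 'a', 'd', 'b']
'b': index 3 in ['c', 'a', 'd', 'b'] -> ['b', 'c', 'a', 'd']
'c': index 1 in ['b', 'c', 'a', 'd'] -> ['c', 'b', 'a', 'd']
'c': index 0 in ['c', 'b', 'a', 'd'] -> ['c', 'b', 'a', 'd']


Output: [1, 3, 2, 0, 1, 1, 3, 3, 1, 0]


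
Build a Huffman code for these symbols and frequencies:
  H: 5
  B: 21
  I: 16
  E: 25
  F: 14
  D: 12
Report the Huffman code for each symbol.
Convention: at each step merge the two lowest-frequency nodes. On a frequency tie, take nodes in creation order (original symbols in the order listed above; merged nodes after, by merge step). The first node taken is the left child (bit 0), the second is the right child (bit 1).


Huffman tree construction:
Step 1: Merge H(5) + D(12) = 17
Step 2: Merge F(14) + I(16) = 30
Step 3: Merge (H+D)(17) + B(21) = 38
Step 4: Merge E(25) + (F+I)(30) = 55
Step 5: Merge ((H+D)+B)(38) + (E+(F+I))(55) = 93
Read each symbol's code off the tree from the root (left child = 0, right child = 1).

Codes:
  H: 000 (length 3)
  B: 01 (length 2)
  I: 111 (length 3)
  E: 10 (length 2)
  F: 110 (length 3)
  D: 001 (length 3)
Average code length: 233/93 = 2.5054 bits/symbol


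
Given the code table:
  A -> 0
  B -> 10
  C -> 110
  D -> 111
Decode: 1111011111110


Decoding:
111 -> D
10 -> B
111 -> D
111 -> D
10 -> B


Result: DBDDB


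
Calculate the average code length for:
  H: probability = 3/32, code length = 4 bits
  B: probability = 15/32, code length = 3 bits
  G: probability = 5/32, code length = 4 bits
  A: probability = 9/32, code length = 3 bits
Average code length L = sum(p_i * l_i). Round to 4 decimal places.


Weighted contributions p_i * l_i:
  H: (3/32) * 4 = 12/32
  B: (15/32) * 3 = 45/32
  G: (5/32) * 4 = 20/32
  A: (9/32) * 3 = 27/32
Sum = (12 + 45 + 20 + 27)/32 = 104/32

L = 104/32 = 3.2500 bits/symbol


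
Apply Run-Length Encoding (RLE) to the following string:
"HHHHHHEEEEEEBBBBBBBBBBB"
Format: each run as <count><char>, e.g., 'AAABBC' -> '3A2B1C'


Scanning runs left to right:
  i=0: run of 'H' x 6 -> '6H'
  i=6: run of 'E' x 6 -> '6E'
  i=12: run of 'B' x 11 -> '11B'

RLE = 6H6E11B


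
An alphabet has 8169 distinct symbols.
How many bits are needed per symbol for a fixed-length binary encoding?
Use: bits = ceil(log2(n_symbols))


log2(8169) = 12.9959
Bracket: 2^12 = 4096 < 8169 <= 2^13 = 8192
So ceil(log2(8169)) = 13

bits = ceil(log2(8169)) = ceil(12.9959) = 13 bits


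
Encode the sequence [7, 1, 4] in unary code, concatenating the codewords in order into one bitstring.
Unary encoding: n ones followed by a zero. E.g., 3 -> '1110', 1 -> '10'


Encode each number as n ones followed by a terminating 0:
  7 -> 11111110 (8 bits)
  1 -> 10 (2 bits)
  4 -> 11110 (5 bits)
Total length = 8 + 2 + 5 = 15 bits.

Unary([7, 1, 4]) = 111111101011110 (15 bits)


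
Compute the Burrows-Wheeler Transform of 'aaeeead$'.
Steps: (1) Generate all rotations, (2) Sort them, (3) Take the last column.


Rotations (sorted):
  0: $aaeeead -> last char: d
  1: aaeeead$ -> last char: $
  2: ad$aaeee -> last char: e
  3: aeeead$a -> last char: a
  4: d$aaeeea -> last char: a
  5: ead$aaee -> last char: e
  6: eead$aae -> last char: e
  7: eeead$aa -> last char: a


BWT = d$eaaeea


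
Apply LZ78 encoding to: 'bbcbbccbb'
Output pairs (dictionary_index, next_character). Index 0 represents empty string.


LZ78 encoding steps:
Dictionary: {0: ''}
Step 1: w='' (idx 0), next='b' -> output (0, 'b'), add 'b' as idx 1
Step 2: w='b' (idx 1), next='c' -> output (1, 'c'), add 'bc' as idx 2
Step 3: w='b' (idx 1), next='b' -> output (1, 'b'), add 'bb' as idx 3
Step 4: w='' (idx 0), next='c' -> output (0, 'c'), add 'c' as idx 4
Step 5: w='c' (idx 4), next='b' -> output (4, 'b'), add 'cb' as idx 5
Step 6: w='b' (idx 1), end of input -> output (1, '')


Encoded: [(0, 'b'), (1, 'c'), (1, 'b'), (0, 'c'), (4, 'b'), (1, '')]


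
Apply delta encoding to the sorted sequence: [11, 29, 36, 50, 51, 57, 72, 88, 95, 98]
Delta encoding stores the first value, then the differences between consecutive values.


First value: 11
Deltas:
  29 - 11 = 18
  36 - 29 = 7
  50 - 36 = 14
  51 - 50 = 1
  57 - 51 = 6
  72 - 57 = 15
  88 - 72 = 16
  95 - 88 = 7
  98 - 95 = 3


Delta encoded: [11, 18, 7, 14, 1, 6, 15, 16, 7, 3]


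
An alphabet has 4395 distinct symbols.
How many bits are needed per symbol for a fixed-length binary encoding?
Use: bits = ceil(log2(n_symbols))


log2(4395) = 12.1016
Bracket: 2^12 = 4096 < 4395 <= 2^13 = 8192
So ceil(log2(4395)) = 13

bits = ceil(log2(4395)) = ceil(12.1016) = 13 bits


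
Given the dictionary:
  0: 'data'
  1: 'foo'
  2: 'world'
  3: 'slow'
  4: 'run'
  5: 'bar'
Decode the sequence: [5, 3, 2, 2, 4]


Look up each index in the dictionary:
  5 -> 'bar'
  3 -> 'slow'
  2 -> 'world'
  2 -> 'world'
  4 -> 'run'

Decoded: "bar slow world world run"


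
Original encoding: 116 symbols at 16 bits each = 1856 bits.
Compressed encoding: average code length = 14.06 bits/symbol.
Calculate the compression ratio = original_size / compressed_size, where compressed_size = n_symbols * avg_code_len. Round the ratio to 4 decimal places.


original_size = n_symbols * orig_bits = 116 * 16 = 1856 bits
compressed_size = n_symbols * avg_code_len = 116 * 14.06 = 1630.96 bits
ratio = original_size / compressed_size = 1856 / 1630.96 = 1.138

Compression ratio = 1.138


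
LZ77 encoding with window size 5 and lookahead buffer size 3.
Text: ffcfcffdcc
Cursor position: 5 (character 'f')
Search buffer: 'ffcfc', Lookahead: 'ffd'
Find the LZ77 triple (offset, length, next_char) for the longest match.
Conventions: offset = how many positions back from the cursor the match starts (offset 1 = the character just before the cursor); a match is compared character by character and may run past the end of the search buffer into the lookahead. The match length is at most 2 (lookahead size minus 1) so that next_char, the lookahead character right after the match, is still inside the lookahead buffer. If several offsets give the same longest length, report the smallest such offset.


Try each offset into the search buffer:
  offset=1 (pos 4, char 'c'): match length 0
  offset=2 (pos 3, char 'f'): match length 1
  offset=3 (pos 2, char 'c'): match length 0
  offset=4 (pos 1, char 'f'): match length 1
  offset=5 (pos 0, char 'f'): match length 2
Longest match has length 2 at offset 5.
next_char = character at position 5 + 2 = 7 -> 'd'

Best match: offset=5, length=2 (matching 'ff' starting at position 0)
LZ77 triple: (5, 2, 'd')


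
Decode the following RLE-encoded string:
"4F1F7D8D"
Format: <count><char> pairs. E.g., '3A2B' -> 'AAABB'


Expanding each <count><char> pair:
  4F -> 'FFFF'
  1F -> 'F'
  7D -> 'DDDDDDD'
  8D -> 'DDDDDDDD'

Decoded = FFFFFDDDDDDDDDDDDDDD


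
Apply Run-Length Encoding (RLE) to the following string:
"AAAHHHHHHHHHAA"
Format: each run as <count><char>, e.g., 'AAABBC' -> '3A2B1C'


Scanning runs left to right:
  i=0: run of 'A' x 3 -> '3A'
  i=3: run of 'H' x 9 -> '9H'
  i=12: run of 'A' x 2 -> '2A'

RLE = 3A9H2A


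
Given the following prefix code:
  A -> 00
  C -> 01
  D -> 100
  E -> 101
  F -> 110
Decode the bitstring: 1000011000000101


Decoding step by step:
Bits 100 -> D
Bits 00 -> A
Bits 110 -> F
Bits 00 -> A
Bits 00 -> A
Bits 01 -> C
Bits 01 -> C


Decoded message: DAFAACC


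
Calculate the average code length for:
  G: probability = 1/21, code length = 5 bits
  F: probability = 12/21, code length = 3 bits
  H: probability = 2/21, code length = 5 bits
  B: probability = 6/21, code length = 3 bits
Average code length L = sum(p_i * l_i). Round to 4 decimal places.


Weighted contributions p_i * l_i:
  G: (1/21) * 5 = 5/21
  F: (12/21) * 3 = 36/21
  H: (2/21) * 5 = 10/21
  B: (6/21) * 3 = 18/21
Sum = (5 + 36 + 10 + 18)/21 = 69/21

L = 69/21 = 3.2857 bits/symbol


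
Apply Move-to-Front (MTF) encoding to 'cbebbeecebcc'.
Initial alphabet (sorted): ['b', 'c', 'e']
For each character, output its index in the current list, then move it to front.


MTF encoding:
'c': index 1 in ['b', 'c', 'e'] -> ['c', 'b', 'e']
'b': index 1 in ['c', 'b', 'e'] -> ['b', 'c', 'e']
'e': index 2 in ['b', 'c', 'e'] -> ['e', 'b', 'c']
'b': index 1 in ['e', 'b', 'c'] -> ['b', 'e', 'c']
'b': index 0 in ['b', 'e', 'c'] -> ['b', 'e', 'c']
'e': index 1 in ['b', 'e', 'c'] -> ['e', 'b', 'c']
'e': index 0 in ['e', 'b', 'c'] -> ['e', 'b', 'c']
'c': index 2 in ['e', 'b', 'c'] -> ['c', 'e', 'b']
'e': index 1 in ['c', 'e', 'b'] -> ['e', 'c', 'b']
'b': index 2 in ['e', 'c', 'b'] -> ['b', 'e', 'c']
'c': index 2 in ['b', 'e', 'c'] -> ['c', 'b', 'e']
'c': index 0 in ['c', 'b', 'e'] -> ['c', 'b', 'e']


Output: [1, 1, 2, 1, 0, 1, 0, 2, 1, 2, 2, 0]


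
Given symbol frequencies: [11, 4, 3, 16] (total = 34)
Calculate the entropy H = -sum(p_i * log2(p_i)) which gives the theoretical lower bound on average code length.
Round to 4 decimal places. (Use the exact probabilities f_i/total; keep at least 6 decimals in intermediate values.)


Per-symbol terms -p_i * log2(p_i) with p_i = f_i/34:
  p = 11/34 = 0.323529: log2(p) = -1.628031, -p*log2(p) = 0.526716
  p = 4/34 = 0.117647: log2(p) = -3.087463, -p*log2(p) = 0.363231
  p = 3/34 = 0.088235: log2(p) = -3.502500, -p*log2(p) = 0.309044
  p = 16/34 = 0.470588: log2(p) = -1.087463, -p*log2(p) = 0.511747
H = 0.526716 + 0.363231 + 0.309044 + 0.511747 = 1.710738

H = 1.7107 bits/symbol


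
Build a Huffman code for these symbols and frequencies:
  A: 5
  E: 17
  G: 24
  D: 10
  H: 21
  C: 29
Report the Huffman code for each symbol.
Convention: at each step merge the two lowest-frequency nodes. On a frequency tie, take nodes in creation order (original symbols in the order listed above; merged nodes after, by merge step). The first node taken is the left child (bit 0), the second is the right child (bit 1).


Huffman tree construction:
Step 1: Merge A(5) + D(10) = 15
Step 2: Merge (A+D)(15) + E(17) = 32
Step 3: Merge H(21) + G(24) = 45
Step 4: Merge C(29) + ((A+D)+E)(32) = 61
Step 5: Merge (H+G)(45) + (C+((A+D)+E))(61) = 106
Read each symbol's code off the tree from the root (left child = 0, right child = 1).

Codes:
  A: 1100 (length 4)
  E: 111 (length 3)
  G: 01 (length 2)
  D: 1101 (length 4)
  H: 00 (length 2)
  C: 10 (length 2)
Average code length: 259/106 = 2.4434 bits/symbol


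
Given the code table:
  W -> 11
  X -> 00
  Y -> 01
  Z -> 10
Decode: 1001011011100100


Decoding:
10 -> Z
01 -> Y
01 -> Y
10 -> Z
11 -> W
10 -> Z
01 -> Y
00 -> X


Result: ZYYZWZYX


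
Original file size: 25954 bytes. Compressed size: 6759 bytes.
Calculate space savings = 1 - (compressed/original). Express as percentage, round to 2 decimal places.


ratio = compressed/original = 6759/25954 = 0.260422
savings = 1 - ratio = 1 - 0.260422 = 0.739578
as a percentage: 0.739578 * 100 = 73.96%

Space savings = 1 - 6759/25954 = 73.96%


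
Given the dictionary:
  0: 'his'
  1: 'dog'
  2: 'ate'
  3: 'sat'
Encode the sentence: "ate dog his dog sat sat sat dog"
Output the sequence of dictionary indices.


Look up each word in the dictionary:
  'ate' -> 2
  'dog' -> 1
  'his' -> 0
  'dog' -> 1
  'sat' -> 3
  'sat' -> 3
  'sat' -> 3
  'dog' -> 1

Encoded: [2, 1, 0, 1, 3, 3, 3, 1]


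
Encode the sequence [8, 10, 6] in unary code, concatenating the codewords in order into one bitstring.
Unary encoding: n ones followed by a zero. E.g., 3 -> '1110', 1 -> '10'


Encode each number as n ones followed by a terminating 0:
  8 -> 111111110 (9 bits)
  10 -> 11111111110 (11 bits)
  6 -> 1111110 (7 bits)
Total length = 9 + 11 + 7 = 27 bits.

Unary([8, 10, 6]) = 111111110111111111101111110 (27 bits)


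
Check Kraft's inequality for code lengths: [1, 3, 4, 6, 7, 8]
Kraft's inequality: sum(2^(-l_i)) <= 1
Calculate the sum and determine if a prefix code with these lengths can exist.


Sum = 2^(-1) + 2^(-3) + 2^(-4) + 2^(-6) + 2^(-7) + 2^(-8)
    = 0.5 + 0.125 + 0.0625 + 0.015625 + 0.0078125 + 0.00390625
    = 183/256 = 0.71484375
Since 0.71484375 <= 1, Kraft's inequality IS satisfied.
A prefix code with these lengths CAN exist.

Kraft sum = 0.71484375. Satisfied.


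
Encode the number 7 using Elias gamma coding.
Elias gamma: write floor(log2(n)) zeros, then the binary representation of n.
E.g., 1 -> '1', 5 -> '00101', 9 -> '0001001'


num_bits = floor(log2(7)) + 1 = 3
leading_zeros = num_bits - 1 = 2
binary(7) = 111

Elias gamma(7) = '00' + '111' = 00111 (5 bits)


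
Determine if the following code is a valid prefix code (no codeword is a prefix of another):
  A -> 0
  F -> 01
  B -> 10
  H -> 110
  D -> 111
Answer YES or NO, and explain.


Checking each pair (does one codeword prefix another?):
  A='0' vs F='01': prefix -- VIOLATION

NO -- this is NOT a valid prefix code. A (0) is a prefix of F (01).


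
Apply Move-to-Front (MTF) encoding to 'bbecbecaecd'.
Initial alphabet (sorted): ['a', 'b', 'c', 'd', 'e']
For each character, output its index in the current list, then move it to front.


MTF encoding:
'b': index 1 in ['a', 'b', 'c', 'd', 'e'] -> ['b', 'a', 'c', 'd', 'e']
'b': index 0 in ['b', 'a', 'c', 'd', 'e'] -> ['b', 'a', 'c', 'd', 'e']
'e': index 4 in ['b', 'a', 'c', 'd', 'e'] -> ['e', 'b', 'a', 'c', 'd']
'c': index 3 in ['e', 'b', 'a', 'c', 'd'] -> ['c', 'e', 'b', 'a', 'd']
'b': index 2 in ['c', 'e', 'b', 'a', 'd'] -> ['b', 'c', 'e', 'a', 'd']
'e': index 2 in ['b', 'c', 'e', 'a', 'd'] -> ['e', 'b', 'c', 'a', 'd']
'c': index 2 in ['e', 'b', 'c', 'a', 'd'] -> ['c', 'e', 'b', 'a', 'd']
'a': index 3 in ['c', 'e', 'b', 'a', 'd'] -> ['a', 'c', 'e', 'b', 'd']
'e': index 2 in ['a', 'c', 'e', 'b', 'd'] -> ['e', 'a', 'c', 'b', 'd']
'c': index 2 in ['e', 'a', 'c', 'b', 'd'] -> ['c', 'e', 'a', 'b', 'd']
'd': index 4 in ['c', 'e', 'a', 'b', 'd'] -> ['d', 'c', 'e', 'a', 'b']


Output: [1, 0, 4, 3, 2, 2, 2, 3, 2, 2, 4]


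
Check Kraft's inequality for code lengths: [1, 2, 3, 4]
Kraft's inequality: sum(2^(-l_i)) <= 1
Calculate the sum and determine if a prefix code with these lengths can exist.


Sum = 2^(-1) + 2^(-2) + 2^(-3) + 2^(-4)
    = 0.5 + 0.25 + 0.125 + 0.0625
    = 15/16 = 0.9375
Since 0.9375 <= 1, Kraft's inequality IS satisfied.
A prefix code with these lengths CAN exist.

Kraft sum = 0.9375. Satisfied.


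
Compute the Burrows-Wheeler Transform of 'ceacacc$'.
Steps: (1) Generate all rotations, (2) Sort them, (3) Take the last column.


Rotations (sorted):
  0: $ceacacc -> last char: c
  1: acacc$ce -> last char: e
  2: acc$ceac -> last char: c
  3: c$ceacac -> last char: c
  4: cacc$cea -> last char: a
  5: cc$ceaca -> last char: a
  6: ceacacc$ -> last char: $
  7: eacacc$c -> last char: c


BWT = ceccaa$c


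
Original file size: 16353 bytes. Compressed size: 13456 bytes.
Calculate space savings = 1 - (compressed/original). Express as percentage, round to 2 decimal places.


ratio = compressed/original = 13456/16353 = 0.822846
savings = 1 - ratio = 1 - 0.822846 = 0.177154
as a percentage: 0.177154 * 100 = 17.72%

Space savings = 1 - 13456/16353 = 17.72%


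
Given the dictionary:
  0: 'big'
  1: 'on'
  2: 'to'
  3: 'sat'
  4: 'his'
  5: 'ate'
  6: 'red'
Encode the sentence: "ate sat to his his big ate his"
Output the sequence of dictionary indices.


Look up each word in the dictionary:
  'ate' -> 5
  'sat' -> 3
  'to' -> 2
  'his' -> 4
  'his' -> 4
  'big' -> 0
  'ate' -> 5
  'his' -> 4

Encoded: [5, 3, 2, 4, 4, 0, 5, 4]


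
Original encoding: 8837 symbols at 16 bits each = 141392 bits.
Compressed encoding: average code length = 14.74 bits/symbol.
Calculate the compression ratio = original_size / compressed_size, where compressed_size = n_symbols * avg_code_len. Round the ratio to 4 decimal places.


original_size = n_symbols * orig_bits = 8837 * 16 = 141392 bits
compressed_size = n_symbols * avg_code_len = 8837 * 14.74 = 130257.38 bits
ratio = original_size / compressed_size = 141392 / 130257.38 = 1.0855

Compression ratio = 1.0855


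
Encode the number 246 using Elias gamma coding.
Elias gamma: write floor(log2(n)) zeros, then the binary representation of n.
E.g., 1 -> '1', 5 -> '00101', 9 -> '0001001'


num_bits = floor(log2(246)) + 1 = 8
leading_zeros = num_bits - 1 = 7
binary(246) = 11110110

Elias gamma(246) = '0000000' + '11110110' = 000000011110110 (15 bits)


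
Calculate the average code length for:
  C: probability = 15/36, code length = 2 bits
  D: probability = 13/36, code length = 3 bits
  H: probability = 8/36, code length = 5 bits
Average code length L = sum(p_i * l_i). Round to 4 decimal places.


Weighted contributions p_i * l_i:
  C: (15/36) * 2 = 30/36
  D: (13/36) * 3 = 39/36
  H: (8/36) * 5 = 40/36
Sum = (30 + 39 + 40)/36 = 109/36

L = 109/36 = 3.0278 bits/symbol


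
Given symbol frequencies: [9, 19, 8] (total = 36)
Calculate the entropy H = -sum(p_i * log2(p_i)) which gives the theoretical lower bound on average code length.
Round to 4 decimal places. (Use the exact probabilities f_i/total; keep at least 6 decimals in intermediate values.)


Per-symbol terms -p_i * log2(p_i) with p_i = f_i/36:
  p = 9/36 = 0.250000: log2(p) = -2.000000, -p*log2(p) = 0.500000
  p = 19/36 = 0.527778: log2(p) = -0.921997, -p*log2(p) = 0.486610
  p = 8/36 = 0.222222: log2(p) = -2.169925, -p*log2(p) = 0.482206
H = 0.500000 + 0.486610 + 0.482206 = 1.468816

H = 1.4688 bits/symbol


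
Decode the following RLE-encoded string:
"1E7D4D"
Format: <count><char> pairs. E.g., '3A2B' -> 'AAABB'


Expanding each <count><char> pair:
  1E -> 'E'
  7D -> 'DDDDDDD'
  4D -> 'DDDD'

Decoded = EDDDDDDDDDDD


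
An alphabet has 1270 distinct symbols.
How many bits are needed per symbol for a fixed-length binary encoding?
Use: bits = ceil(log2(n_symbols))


log2(1270) = 10.3106
Bracket: 2^10 = 1024 < 1270 <= 2^11 = 2048
So ceil(log2(1270)) = 11

bits = ceil(log2(1270)) = ceil(10.3106) = 11 bits


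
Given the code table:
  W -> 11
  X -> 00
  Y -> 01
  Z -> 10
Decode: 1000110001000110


Decoding:
10 -> Z
00 -> X
11 -> W
00 -> X
01 -> Y
00 -> X
01 -> Y
10 -> Z


Result: ZXWXYXYZ


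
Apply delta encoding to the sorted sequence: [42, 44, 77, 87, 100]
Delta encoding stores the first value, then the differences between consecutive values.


First value: 42
Deltas:
  44 - 42 = 2
  77 - 44 = 33
  87 - 77 = 10
  100 - 87 = 13


Delta encoded: [42, 2, 33, 10, 13]


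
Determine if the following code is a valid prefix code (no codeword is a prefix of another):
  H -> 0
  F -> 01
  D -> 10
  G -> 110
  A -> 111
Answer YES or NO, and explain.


Checking each pair (does one codeword prefix another?):
  H='0' vs F='01': prefix -- VIOLATION

NO -- this is NOT a valid prefix code. H (0) is a prefix of F (01).


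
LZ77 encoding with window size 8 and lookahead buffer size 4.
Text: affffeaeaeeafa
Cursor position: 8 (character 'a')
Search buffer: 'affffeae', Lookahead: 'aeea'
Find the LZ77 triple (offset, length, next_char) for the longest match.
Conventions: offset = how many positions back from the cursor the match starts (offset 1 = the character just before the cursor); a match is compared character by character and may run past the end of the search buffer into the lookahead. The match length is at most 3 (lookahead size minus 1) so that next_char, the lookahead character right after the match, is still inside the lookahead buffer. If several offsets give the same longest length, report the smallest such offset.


Try each offset into the search buffer:
  offset=1 (pos 7, char 'e'): match length 0
  offset=2 (pos 6, char 'a'): match length 2
  offset=3 (pos 5, char 'e'): match length 0
  offset=4 (pos 4, char 'f'): match length 0
  offset=5 (pos 3, char 'f'): match length 0
  offset=6 (pos 2, char 'f'): match length 0
  offset=7 (pos 1, char 'f'): match length 0
  offset=8 (pos 0, char 'a'): match length 1
Longest match has length 2 at offset 2.
next_char = character at position 8 + 2 = 10 -> 'e'

Best match: offset=2, length=2 (matching 'ae' starting at position 6)
LZ77 triple: (2, 2, 'e')


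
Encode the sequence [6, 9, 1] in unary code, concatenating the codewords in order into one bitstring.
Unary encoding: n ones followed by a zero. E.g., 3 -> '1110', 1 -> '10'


Encode each number as n ones followed by a terminating 0:
  6 -> 1111110 (7 bits)
  9 -> 1111111110 (10 bits)
  1 -> 10 (2 bits)
Total length = 7 + 10 + 2 = 19 bits.

Unary([6, 9, 1]) = 1111110111111111010 (19 bits)


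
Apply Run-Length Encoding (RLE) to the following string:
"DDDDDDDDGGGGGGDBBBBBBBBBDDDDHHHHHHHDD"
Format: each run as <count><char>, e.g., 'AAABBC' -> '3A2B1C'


Scanning runs left to right:
  i=0: run of 'D' x 8 -> '8D'
  i=8: run of 'G' x 6 -> '6G'
  i=14: run of 'D' x 1 -> '1D'
  i=15: run of 'B' x 9 -> '9B'
  i=24: run of 'D' x 4 -> '4D'
  i=28: run of 'H' x 7 -> '7H'
  i=35: run of 'D' x 2 -> '2D'

RLE = 8D6G1D9B4D7H2D


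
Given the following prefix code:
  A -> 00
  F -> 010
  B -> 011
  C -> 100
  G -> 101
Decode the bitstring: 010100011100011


Decoding step by step:
Bits 010 -> F
Bits 100 -> C
Bits 011 -> B
Bits 100 -> C
Bits 011 -> B


Decoded message: FCBCB


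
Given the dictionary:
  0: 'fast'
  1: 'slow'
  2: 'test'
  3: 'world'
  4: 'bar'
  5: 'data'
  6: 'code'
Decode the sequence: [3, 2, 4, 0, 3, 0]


Look up each index in the dictionary:
  3 -> 'world'
  2 -> 'test'
  4 -> 'bar'
  0 -> 'fast'
  3 -> 'world'
  0 -> 'fast'

Decoded: "world test bar fast world fast"


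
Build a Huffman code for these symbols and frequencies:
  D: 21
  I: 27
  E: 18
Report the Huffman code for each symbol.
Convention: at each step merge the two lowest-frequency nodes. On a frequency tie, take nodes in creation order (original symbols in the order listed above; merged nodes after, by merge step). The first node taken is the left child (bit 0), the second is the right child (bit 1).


Huffman tree construction:
Step 1: Merge E(18) + D(21) = 39
Step 2: Merge I(27) + (E+D)(39) = 66
Read each symbol's code off the tree from the root (left child = 0, right child = 1).

Codes:
  D: 11 (length 2)
  I: 0 (length 1)
  E: 10 (length 2)
Average code length: 105/66 = 1.5909 bits/symbol


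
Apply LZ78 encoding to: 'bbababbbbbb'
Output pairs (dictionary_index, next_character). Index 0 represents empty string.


LZ78 encoding steps:
Dictionary: {0: ''}
Step 1: w='' (idx 0), next='b' -> output (0, 'b'), add 'b' as idx 1
Step 2: w='b' (idx 1), next='a' -> output (1, 'a'), add 'ba' as idx 2
Step 3: w='ba' (idx 2), next='b' -> output (2, 'b'), add 'bab' as idx 3
Step 4: w='b' (idx 1), next='b' -> output (1, 'b'), add 'bb' as idx 4
Step 5: w='bb' (idx 4), next='b' -> output (4, 'b'), add 'bbb' as idx 5


Encoded: [(0, 'b'), (1, 'a'), (2, 'b'), (1, 'b'), (4, 'b')]


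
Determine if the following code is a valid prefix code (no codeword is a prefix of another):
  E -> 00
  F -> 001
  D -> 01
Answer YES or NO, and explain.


Checking each pair (does one codeword prefix another?):
  E='00' vs F='001': prefix -- VIOLATION

NO -- this is NOT a valid prefix code. E (00) is a prefix of F (001).


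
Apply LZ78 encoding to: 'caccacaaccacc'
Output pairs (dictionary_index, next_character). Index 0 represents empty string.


LZ78 encoding steps:
Dictionary: {0: ''}
Step 1: w='' (idx 0), next='c' -> output (0, 'c'), add 'c' as idx 1
Step 2: w='' (idx 0), next='a' -> output (0, 'a'), add 'a' as idx 2
Step 3: w='c' (idx 1), next='c' -> output (1, 'c'), add 'cc' as idx 3
Step 4: w='a' (idx 2), next='c' -> output (2, 'c'), add 'ac' as idx 4
Step 5: w='a' (idx 2), next='a' -> output (2, 'a'), add 'aa' as idx 5
Step 6: w='cc' (idx 3), next='a' -> output (3, 'a'), add 'cca' as idx 6
Step 7: w='cc' (idx 3), end of input -> output (3, '')


Encoded: [(0, 'c'), (0, 'a'), (1, 'c'), (2, 'c'), (2, 'a'), (3, 'a'), (3, '')]


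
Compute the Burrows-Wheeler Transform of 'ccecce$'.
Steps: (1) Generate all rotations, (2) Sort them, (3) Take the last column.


Rotations (sorted):
  0: $ccecce -> last char: e
  1: cce$cce -> last char: e
  2: ccecce$ -> last char: $
  3: ce$ccec -> last char: c
  4: cecce$c -> last char: c
  5: e$ccecc -> last char: c
  6: ecce$cc -> last char: c


BWT = ee$cccc


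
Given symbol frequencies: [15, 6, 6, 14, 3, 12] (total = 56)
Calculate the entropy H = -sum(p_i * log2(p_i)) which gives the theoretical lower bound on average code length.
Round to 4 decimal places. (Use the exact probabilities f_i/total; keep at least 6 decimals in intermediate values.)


Per-symbol terms -p_i * log2(p_i) with p_i = f_i/56:
  p = 15/56 = 0.267857: log2(p) = -1.900464, -p*log2(p) = 0.509053
  p = 6/56 = 0.107143: log2(p) = -3.222392, -p*log2(p) = 0.345256
  p = 6/56 = 0.107143: log2(p) = -3.222392, -p*log2(p) = 0.345256
  p = 14/56 = 0.250000: log2(p) = -2.000000, -p*log2(p) = 0.500000
  p = 3/56 = 0.053571: log2(p) = -4.222392, -p*log2(p) = 0.226200
  p = 12/56 = 0.214286: log2(p) = -2.222392, -p*log2(p) = 0.476227
H = 0.509053 + 0.345256 + 0.345256 + 0.500000 + 0.226200 + 0.476227 = 2.401992

H = 2.402 bits/symbol


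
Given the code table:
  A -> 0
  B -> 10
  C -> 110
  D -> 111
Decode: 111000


Decoding:
111 -> D
0 -> A
0 -> A
0 -> A


Result: DAAA


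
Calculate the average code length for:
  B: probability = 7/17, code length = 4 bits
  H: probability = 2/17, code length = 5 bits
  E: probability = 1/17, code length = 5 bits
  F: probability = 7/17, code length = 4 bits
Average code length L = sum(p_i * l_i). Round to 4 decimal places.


Weighted contributions p_i * l_i:
  B: (7/17) * 4 = 28/17
  H: (2/17) * 5 = 10/17
  E: (1/17) * 5 = 5/17
  F: (7/17) * 4 = 28/17
Sum = (28 + 10 + 5 + 28)/17 = 71/17

L = 71/17 = 4.1765 bits/symbol


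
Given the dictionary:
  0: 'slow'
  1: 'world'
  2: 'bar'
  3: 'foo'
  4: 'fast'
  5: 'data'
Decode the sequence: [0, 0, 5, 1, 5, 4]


Look up each index in the dictionary:
  0 -> 'slow'
  0 -> 'slow'
  5 -> 'data'
  1 -> 'world'
  5 -> 'data'
  4 -> 'fast'

Decoded: "slow slow data world data fast"


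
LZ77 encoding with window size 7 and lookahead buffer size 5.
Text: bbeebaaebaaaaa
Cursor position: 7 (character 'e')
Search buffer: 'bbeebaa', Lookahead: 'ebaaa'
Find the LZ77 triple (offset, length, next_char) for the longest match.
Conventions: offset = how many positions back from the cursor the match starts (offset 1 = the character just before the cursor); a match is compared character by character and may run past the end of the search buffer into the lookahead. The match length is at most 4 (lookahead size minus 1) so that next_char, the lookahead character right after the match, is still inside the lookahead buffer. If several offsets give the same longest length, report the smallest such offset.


Try each offset into the search buffer:
  offset=1 (pos 6, char 'a'): match length 0
  offset=2 (pos 5, char 'a'): match length 0
  offset=3 (pos 4, char 'b'): match length 0
  offset=4 (pos 3, char 'e'): match length 4
  offset=5 (pos 2, char 'e'): match length 1
  offset=6 (pos 1, char 'b'): match length 0
  offset=7 (pos 0, char 'b'): match length 0
Longest match has length 4 at offset 4.
next_char = character at position 7 + 4 = 11 -> 'a'

Best match: offset=4, length=4 (matching 'ebaa' starting at position 3)
LZ77 triple: (4, 4, 'a')


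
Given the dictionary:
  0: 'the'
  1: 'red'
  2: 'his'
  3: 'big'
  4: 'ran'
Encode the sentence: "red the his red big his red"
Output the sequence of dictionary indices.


Look up each word in the dictionary:
  'red' -> 1
  'the' -> 0
  'his' -> 2
  'red' -> 1
  'big' -> 3
  'his' -> 2
  'red' -> 1

Encoded: [1, 0, 2, 1, 3, 2, 1]


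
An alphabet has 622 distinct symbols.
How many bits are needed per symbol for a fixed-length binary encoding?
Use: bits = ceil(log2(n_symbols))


log2(622) = 9.2808
Bracket: 2^9 = 512 < 622 <= 2^10 = 1024
So ceil(log2(622)) = 10

bits = ceil(log2(622)) = ceil(9.2808) = 10 bits


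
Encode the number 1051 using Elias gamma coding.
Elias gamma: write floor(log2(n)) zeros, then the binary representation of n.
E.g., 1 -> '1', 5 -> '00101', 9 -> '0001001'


num_bits = floor(log2(1051)) + 1 = 11
leading_zeros = num_bits - 1 = 10
binary(1051) = 10000011011

Elias gamma(1051) = '0000000000' + '10000011011' = 000000000010000011011 (21 bits)


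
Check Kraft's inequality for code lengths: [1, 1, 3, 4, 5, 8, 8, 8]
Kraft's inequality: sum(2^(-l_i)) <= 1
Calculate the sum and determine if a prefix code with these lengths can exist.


Sum = 2^(-1) + 2^(-1) + 2^(-3) + 2^(-4) + 2^(-5) + 2^(-8) + 2^(-8) + 2^(-8)
    = 0.5 + 0.5 + 0.125 + 0.0625 + 0.03125 + 0.00390625 + 0.00390625 + 0.00390625
    = 315/256 = 1.23046875
Since 1.23046875 > 1, Kraft's inequality is NOT satisfied.
A prefix code with these lengths CANNOT exist.

Kraft sum = 1.23046875. Not satisfied.


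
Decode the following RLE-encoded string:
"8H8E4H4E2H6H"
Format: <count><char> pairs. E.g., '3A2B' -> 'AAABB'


Expanding each <count><char> pair:
  8H -> 'HHHHHHHH'
  8E -> 'EEEEEEEE'
  4H -> 'HHHH'
  4E -> 'EEEE'
  2H -> 'HH'
  6H -> 'HHHHHH'

Decoded = HHHHHHHHEEEEEEEEHHHHEEEEHHHHHHHH


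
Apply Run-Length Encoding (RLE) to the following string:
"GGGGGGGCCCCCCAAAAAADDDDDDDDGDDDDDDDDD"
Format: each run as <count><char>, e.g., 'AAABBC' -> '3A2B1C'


Scanning runs left to right:
  i=0: run of 'G' x 7 -> '7G'
  i=7: run of 'C' x 6 -> '6C'
  i=13: run of 'A' x 6 -> '6A'
  i=19: run of 'D' x 8 -> '8D'
  i=27: run of 'G' x 1 -> '1G'
  i=28: run of 'D' x 9 -> '9D'

RLE = 7G6C6A8D1G9D


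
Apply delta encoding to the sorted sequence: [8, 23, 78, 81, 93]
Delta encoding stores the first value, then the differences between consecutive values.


First value: 8
Deltas:
  23 - 8 = 15
  78 - 23 = 55
  81 - 78 = 3
  93 - 81 = 12


Delta encoded: [8, 15, 55, 3, 12]


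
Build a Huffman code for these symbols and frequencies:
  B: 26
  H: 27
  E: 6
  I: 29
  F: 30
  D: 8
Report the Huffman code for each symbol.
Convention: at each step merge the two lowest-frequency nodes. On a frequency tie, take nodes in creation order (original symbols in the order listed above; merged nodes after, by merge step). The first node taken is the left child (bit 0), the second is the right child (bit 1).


Huffman tree construction:
Step 1: Merge E(6) + D(8) = 14
Step 2: Merge (E+D)(14) + B(26) = 40
Step 3: Merge H(27) + I(29) = 56
Step 4: Merge F(30) + ((E+D)+B)(40) = 70
Step 5: Merge (H+I)(56) + (F+((E+D)+B))(70) = 126
Read each symbol's code off the tree from the root (left child = 0, right child = 1).

Codes:
  B: 111 (length 3)
  H: 00 (length 2)
  E: 1100 (length 4)
  I: 01 (length 2)
  F: 10 (length 2)
  D: 1101 (length 4)
Average code length: 306/126 = 2.4286 bits/symbol


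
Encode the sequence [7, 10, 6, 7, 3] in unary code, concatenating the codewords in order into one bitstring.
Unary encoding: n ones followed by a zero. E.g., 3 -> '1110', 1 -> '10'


Encode each number as n ones followed by a terminating 0:
  7 -> 11111110 (8 bits)
  10 -> 11111111110 (11 bits)
  6 -> 1111110 (7 bits)
  7 -> 11111110 (8 bits)
  3 -> 1110 (4 bits)
Total length = 8 + 11 + 7 + 8 + 4 = 38 bits.

Unary([7, 10, 6, 7, 3]) = 11111110111111111101111110111111101110 (38 bits)


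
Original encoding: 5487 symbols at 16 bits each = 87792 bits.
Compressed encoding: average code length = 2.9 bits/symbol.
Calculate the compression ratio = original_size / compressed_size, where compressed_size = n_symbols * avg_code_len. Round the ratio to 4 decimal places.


original_size = n_symbols * orig_bits = 5487 * 16 = 87792 bits
compressed_size = n_symbols * avg_code_len = 5487 * 2.9 = 15912.3 bits
ratio = original_size / compressed_size = 87792 / 15912.3 = 5.5172

Compression ratio = 5.5172


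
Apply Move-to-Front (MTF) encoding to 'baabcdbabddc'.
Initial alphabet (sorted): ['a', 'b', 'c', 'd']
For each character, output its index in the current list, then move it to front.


MTF encoding:
'b': index 1 in ['a', 'b', 'c', 'd'] -> ['b', 'a', 'c', 'd']
'a': index 1 in ['b', 'a', 'c', 'd'] -> ['a', 'b', 'c', 'd']
'a': index 0 in ['a', 'b', 'c', 'd'] -> ['a', 'b', 'c', 'd']
'b': index 1 in ['a', 'b', 'c', 'd'] -> ['b', 'a', 'c', 'd']
'c': index 2 in ['b', 'a', 'c', 'd'] -> ['c', 'b', 'a', 'd']
'd': index 3 in ['c', 'b', 'a', 'd'] -> ['d', 'c', 'b', 'a']
'b': index 2 in ['d', 'c', 'b', 'a'] -> ['b', 'd', 'c', 'a']
'a': index 3 in ['b', 'd', 'c', 'a'] -> ['a', 'b', 'd', 'c']
'b': index 1 in ['a', 'b', 'd', 'c'] -> ['b', 'a', 'd', 'c']
'd': index 2 in ['b', 'a', 'd', 'c'] -> ['d', 'b', 'a', 'c']
'd': index 0 in ['d', 'b', 'a', 'c'] -> ['d', 'b', 'a', 'c']
'c': index 3 in ['d', 'b', 'a', 'c'] -> ['c', 'd', 'b', 'a']


Output: [1, 1, 0, 1, 2, 3, 2, 3, 1, 2, 0, 3]


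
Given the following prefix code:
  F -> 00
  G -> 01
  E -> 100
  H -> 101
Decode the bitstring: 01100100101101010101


Decoding step by step:
Bits 01 -> G
Bits 100 -> E
Bits 100 -> E
Bits 101 -> H
Bits 101 -> H
Bits 01 -> G
Bits 01 -> G
Bits 01 -> G


Decoded message: GEEHHGGG


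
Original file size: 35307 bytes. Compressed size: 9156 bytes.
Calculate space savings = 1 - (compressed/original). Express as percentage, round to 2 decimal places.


ratio = compressed/original = 9156/35307 = 0.259325
savings = 1 - ratio = 1 - 0.259325 = 0.740675
as a percentage: 0.740675 * 100 = 74.07%

Space savings = 1 - 9156/35307 = 74.07%


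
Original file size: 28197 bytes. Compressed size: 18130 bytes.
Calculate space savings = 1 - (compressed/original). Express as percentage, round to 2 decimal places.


ratio = compressed/original = 18130/28197 = 0.642976
savings = 1 - ratio = 1 - 0.642976 = 0.357024
as a percentage: 0.357024 * 100 = 35.7%

Space savings = 1 - 18130/28197 = 35.7%


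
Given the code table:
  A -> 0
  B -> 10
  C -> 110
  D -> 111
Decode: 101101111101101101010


Decoding:
10 -> B
110 -> C
111 -> D
110 -> C
110 -> C
110 -> C
10 -> B
10 -> B


Result: BCDCCCBB


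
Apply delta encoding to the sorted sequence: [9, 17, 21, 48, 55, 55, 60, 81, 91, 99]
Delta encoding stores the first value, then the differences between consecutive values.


First value: 9
Deltas:
  17 - 9 = 8
  21 - 17 = 4
  48 - 21 = 27
  55 - 48 = 7
  55 - 55 = 0
  60 - 55 = 5
  81 - 60 = 21
  91 - 81 = 10
  99 - 91 = 8


Delta encoded: [9, 8, 4, 27, 7, 0, 5, 21, 10, 8]


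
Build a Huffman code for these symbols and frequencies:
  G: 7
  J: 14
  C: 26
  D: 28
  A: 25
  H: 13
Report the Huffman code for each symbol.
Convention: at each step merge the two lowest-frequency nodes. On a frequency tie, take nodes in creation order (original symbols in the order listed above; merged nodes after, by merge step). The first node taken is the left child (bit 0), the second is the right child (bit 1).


Huffman tree construction:
Step 1: Merge G(7) + H(13) = 20
Step 2: Merge J(14) + (G+H)(20) = 34
Step 3: Merge A(25) + C(26) = 51
Step 4: Merge D(28) + (J+(G+H))(34) = 62
Step 5: Merge (A+C)(51) + (D+(J+(G+H)))(62) = 113
Read each symbol's code off the tree from the root (left child = 0, right child = 1).

Codes:
  G: 1110 (length 4)
  J: 110 (length 3)
  C: 01 (length 2)
  D: 10 (length 2)
  A: 00 (length 2)
  H: 1111 (length 4)
Average code length: 280/113 = 2.4779 bits/symbol


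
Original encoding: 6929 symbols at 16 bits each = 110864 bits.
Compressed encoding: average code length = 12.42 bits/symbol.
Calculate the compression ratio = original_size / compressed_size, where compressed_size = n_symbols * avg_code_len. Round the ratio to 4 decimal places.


original_size = n_symbols * orig_bits = 6929 * 16 = 110864 bits
compressed_size = n_symbols * avg_code_len = 6929 * 12.42 = 86058.18 bits
ratio = original_size / compressed_size = 110864 / 86058.18 = 1.2882

Compression ratio = 1.2882


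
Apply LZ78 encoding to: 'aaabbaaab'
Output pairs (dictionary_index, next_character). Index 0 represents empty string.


LZ78 encoding steps:
Dictionary: {0: ''}
Step 1: w='' (idx 0), next='a' -> output (0, 'a'), add 'a' as idx 1
Step 2: w='a' (idx 1), next='a' -> output (1, 'a'), add 'aa' as idx 2
Step 3: w='' (idx 0), next='b' -> output (0, 'b'), add 'b' as idx 3
Step 4: w='b' (idx 3), next='a' -> output (3, 'a'), add 'ba' as idx 4
Step 5: w='aa' (idx 2), next='b' -> output (2, 'b'), add 'aab' as idx 5


Encoded: [(0, 'a'), (1, 'a'), (0, 'b'), (3, 'a'), (2, 'b')]
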